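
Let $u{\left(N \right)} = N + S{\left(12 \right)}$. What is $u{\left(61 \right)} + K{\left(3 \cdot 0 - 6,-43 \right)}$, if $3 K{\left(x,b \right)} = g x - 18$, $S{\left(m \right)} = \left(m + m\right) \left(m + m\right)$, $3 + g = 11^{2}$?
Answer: $395$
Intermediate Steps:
$g = 118$ ($g = -3 + 11^{2} = -3 + 121 = 118$)
$S{\left(m \right)} = 4 m^{2}$ ($S{\left(m \right)} = 2 m 2 m = 4 m^{2}$)
$K{\left(x,b \right)} = -6 + \frac{118 x}{3}$ ($K{\left(x,b \right)} = \frac{118 x - 18}{3} = \frac{-18 + 118 x}{3} = -6 + \frac{118 x}{3}$)
$u{\left(N \right)} = 576 + N$ ($u{\left(N \right)} = N + 4 \cdot 12^{2} = N + 4 \cdot 144 = N + 576 = 576 + N$)
$u{\left(61 \right)} + K{\left(3 \cdot 0 - 6,-43 \right)} = \left(576 + 61\right) + \left(-6 + \frac{118 \left(3 \cdot 0 - 6\right)}{3}\right) = 637 + \left(-6 + \frac{118 \left(0 - 6\right)}{3}\right) = 637 + \left(-6 + \frac{118}{3} \left(-6\right)\right) = 637 - 242 = 395$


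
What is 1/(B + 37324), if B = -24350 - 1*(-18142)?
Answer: 1/31116 ≈ 3.2138e-5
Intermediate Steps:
B = -6208 (B = -24350 + 18142 = -6208)
1/(B + 37324) = 1/(-6208 + 37324) = 1/31116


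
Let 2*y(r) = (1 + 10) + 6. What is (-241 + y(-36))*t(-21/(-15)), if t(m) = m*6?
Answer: -1953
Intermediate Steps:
t(m) = 6*m
y(r) = 17/2 (y(r) = ((1 + 10) + 6)/2 = (11 + 6)/2 = (1/2)*17 = 17/2)
(-241 + y(-36))*t(-21/(-15)) = (-241 + 17/2)*(6*(-21/(-15))) = -1395*(-21*(-1/15)) = -1395*7/5 = -465/2*42/5 = -1953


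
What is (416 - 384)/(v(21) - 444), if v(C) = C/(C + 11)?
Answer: -1024/14187 ≈ -0.072179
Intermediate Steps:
v(C) = C/(11 + C)
(416 - 384)/(v(21) - 444) = (416 - 384)/(21/(11 + 21) - 444) = 32/(21/32 - 444) = 32/(-14187/32) = 32*(-32/14187) = -1024/14187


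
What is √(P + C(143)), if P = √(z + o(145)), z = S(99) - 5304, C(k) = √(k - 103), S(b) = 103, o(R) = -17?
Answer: √(2*√10 + I*√5218) ≈ 6.2784 + 5.7527*I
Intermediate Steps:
C(k) = √(-103 + k)
z = -5201 (z = 103 - 5304 = -5201)
P = I*√5218 (P = √(-5201 - 17) = √(-5218) = I*√5218 ≈ 72.236*I)
√(P + C(143)) = √(I*√5218 + √(-103 + 143)) = √(I*√5218 + √40) = √(I*√5218 + 2*√10) = √(2*√10 + I*√5218)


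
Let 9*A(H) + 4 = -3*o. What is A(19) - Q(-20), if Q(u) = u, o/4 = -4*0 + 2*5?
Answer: 56/9 ≈ 6.2222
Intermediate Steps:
o = 40 (o = 4*(-4*0 + 2*5) = 4*(0 + 10) = 4*10 = 40)
A(H) = -124/9 (A(H) = -4/9 + (-3*40)/9 = -4/9 + (⅑)*(-120) = -4/9 - 40/3 = -124/9)
A(19) - Q(-20) = -124/9 - 1*(-20) = -124/9 + 20 = 56/9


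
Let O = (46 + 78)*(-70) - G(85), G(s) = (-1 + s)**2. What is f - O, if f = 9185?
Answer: 24921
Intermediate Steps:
O = -15736 (O = (46 + 78)*(-70) - (-1 + 85)**2 = 124*(-70) - 1*84**2 = -8680 - 1*7056 = -8680 - 7056 = -15736)
f - O = 9185 - 1*(-15736) = 9185 + 15736 = 24921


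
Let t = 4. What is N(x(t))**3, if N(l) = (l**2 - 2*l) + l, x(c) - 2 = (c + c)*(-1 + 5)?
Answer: 1412467848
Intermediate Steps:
x(c) = 2 + 8*c (x(c) = 2 + (c + c)*(-1 + 5) = 2 + (2*c)*4 = 2 + 8*c)
N(l) = l**2 - l
N(x(t))**3 = ((2 + 8*4)*(-1 + (2 + 8*4)))**3 = ((2 + 32)*(-1 + (2 + 32)))**3 = (34*(-1 + 34))**3 = (34*33)**3 = 1122**3 = 1412467848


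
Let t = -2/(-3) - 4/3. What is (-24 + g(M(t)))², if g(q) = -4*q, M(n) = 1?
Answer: 784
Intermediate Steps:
t = -⅔ (t = -2*(-⅓) - 4*⅓ = ⅔ - 4/3 = -⅔ ≈ -0.66667)
(-24 + g(M(t)))² = (-24 - 4*1)² = (-24 - 4)² = (-28)² = 784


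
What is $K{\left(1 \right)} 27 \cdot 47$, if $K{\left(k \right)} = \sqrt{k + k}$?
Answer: $1269 \sqrt{2} \approx 1794.6$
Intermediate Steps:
$K{\left(k \right)} = \sqrt{2} \sqrt{k}$ ($K{\left(k \right)} = \sqrt{2 k} = \sqrt{2} \sqrt{k}$)
$K{\left(1 \right)} 27 \cdot 47 = \sqrt{2} \sqrt{1} \cdot 27 \cdot 47 = \sqrt{2} \cdot 1 \cdot 27 \cdot 47 = \sqrt{2} \cdot 27 \cdot 47 = 27 \sqrt{2} \cdot 47 = 1269 \sqrt{2}$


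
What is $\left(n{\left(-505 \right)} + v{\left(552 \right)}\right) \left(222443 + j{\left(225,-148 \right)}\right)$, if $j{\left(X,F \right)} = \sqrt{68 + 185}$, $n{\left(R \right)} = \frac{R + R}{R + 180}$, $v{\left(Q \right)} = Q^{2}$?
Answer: $\frac{338899815782}{5} + \frac{19805962 \sqrt{253}}{65} \approx 6.7785 \cdot 10^{10}$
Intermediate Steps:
$n{\left(R \right)} = \frac{2 R}{180 + R}$
$j{\left(X,F \right)} = \sqrt{253}$
$\left(n{\left(-505 \right)} + v{\left(552 \right)}\right) \left(222443 + j{\left(225,-148 \right)}\right) = \left(2 \left(-505\right) \frac{1}{180 - 505} + 552^{2}\right) \left(222443 + \sqrt{253}\right) = \left(2 \left(-505\right) \frac{1}{-325} + 304704\right) \left(222443 + \sqrt{253}\right) = \left(2 \left(-505\right) \left(- \frac{1}{325}\right) + 304704\right) \left(222443 + \sqrt{253}\right) = \left(\frac{202}{65} + 304704\right) \left(222443 + \sqrt{253}\right) = \frac{19805962 \left(222443 + \sqrt{253}\right)}{65} = \frac{338899815782}{5} + \frac{19805962 \sqrt{253}}{65}$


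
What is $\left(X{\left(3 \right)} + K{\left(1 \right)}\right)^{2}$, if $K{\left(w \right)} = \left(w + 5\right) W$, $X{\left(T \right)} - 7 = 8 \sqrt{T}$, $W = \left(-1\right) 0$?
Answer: $241 + 112 \sqrt{3} \approx 434.99$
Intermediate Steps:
$W = 0$
$X{\left(T \right)} = 7 + 8 \sqrt{T}$
$K{\left(w \right)} = 0$ ($K{\left(w \right)} = \left(w + 5\right) 0 = \left(5 + w\right) 0 = 0$)
$\left(X{\left(3 \right)} + K{\left(1 \right)}\right)^{2} = \left(\left(7 + 8 \sqrt{3}\right) + 0\right)^{2} = \left(7 + 8 \sqrt{3}\right)^{2}$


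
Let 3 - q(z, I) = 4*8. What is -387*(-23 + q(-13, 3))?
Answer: 20124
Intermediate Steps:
q(z, I) = -29 (q(z, I) = 3 - 4*8 = 3 - 1*32 = 3 - 32 = -29)
-387*(-23 + q(-13, 3)) = -387*(-23 - 29) = -387*(-52) = 20124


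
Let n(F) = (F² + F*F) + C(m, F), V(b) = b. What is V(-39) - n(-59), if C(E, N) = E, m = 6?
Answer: -7007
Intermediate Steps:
n(F) = 6 + 2*F² (n(F) = (F² + F*F) + 6 = (F² + F²) + 6 = 2*F² + 6 = 6 + 2*F²)
V(-39) - n(-59) = -39 - (6 + 2*(-59)²) = -39 - (6 + 2*3481) = -39 - (6 + 6962) = -39 - 1*6968 = -39 - 6968 = -7007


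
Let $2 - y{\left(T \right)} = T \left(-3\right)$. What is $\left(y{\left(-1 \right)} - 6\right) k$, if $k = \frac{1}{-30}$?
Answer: $\frac{7}{30} \approx 0.23333$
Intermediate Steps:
$k = - \frac{1}{30} \approx -0.033333$
$y{\left(T \right)} = 2 + 3 T$ ($y{\left(T \right)} = 2 - T \left(-3\right) = 2 - - 3 T = 2 + 3 T$)
$\left(y{\left(-1 \right)} - 6\right) k = \left(\left(2 + 3 \left(-1\right)\right) - 6\right) \left(- \frac{1}{30}\right) = \left(\left(2 - 3\right) - 6\right) \left(- \frac{1}{30}\right) = \left(-1 - 6\right) \left(- \frac{1}{30}\right) = \left(-7\right) \left(- \frac{1}{30}\right) = \frac{7}{30}$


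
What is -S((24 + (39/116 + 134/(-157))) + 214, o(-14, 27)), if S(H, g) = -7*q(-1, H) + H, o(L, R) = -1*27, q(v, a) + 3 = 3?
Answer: -4325035/18212 ≈ -237.48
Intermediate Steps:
q(v, a) = 0 (q(v, a) = -3 + 3 = 0)
o(L, R) = -27
S(H, g) = H (S(H, g) = -7*0 + H = 0 + H = H)
-S((24 + (39/116 + 134/(-157))) + 214, o(-14, 27)) = -((24 + (39/116 + 134/(-157))) + 214) = -((24 + (39*(1/116) + 134*(-1/157))) + 214) = -((24 + (39/116 - 134/157)) + 214) = -((24 - 9421/18212) + 214) = -(427667/18212 + 214) = -1*4325035/18212 = -4325035/18212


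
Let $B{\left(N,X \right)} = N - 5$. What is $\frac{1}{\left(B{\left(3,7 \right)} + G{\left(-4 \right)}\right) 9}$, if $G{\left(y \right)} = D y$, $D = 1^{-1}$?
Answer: $- \frac{1}{54} \approx -0.018519$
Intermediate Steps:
$D = 1$
$B{\left(N,X \right)} = -5 + N$ ($B{\left(N,X \right)} = N - 5 = -5 + N$)
$G{\left(y \right)} = y$ ($G{\left(y \right)} = 1 y = y$)
$\frac{1}{\left(B{\left(3,7 \right)} + G{\left(-4 \right)}\right) 9} = \frac{1}{\left(\left(-5 + 3\right) - 4\right) 9} = \frac{1}{\left(-2 - 4\right) 9} = \frac{1}{\left(-6\right) 9} = \frac{1}{-54} = - \frac{1}{54}$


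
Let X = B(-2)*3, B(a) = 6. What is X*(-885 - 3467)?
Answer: -78336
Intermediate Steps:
X = 18 (X = 6*3 = 18)
X*(-885 - 3467) = 18*(-885 - 3467) = 18*(-4352) = -78336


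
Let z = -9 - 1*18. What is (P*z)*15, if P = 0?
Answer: 0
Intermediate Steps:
z = -27 (z = -9 - 18 = -27)
(P*z)*15 = (0*(-27))*15 = 0*15 = 0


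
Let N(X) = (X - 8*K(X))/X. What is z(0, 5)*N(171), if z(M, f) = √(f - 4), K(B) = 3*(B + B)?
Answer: -47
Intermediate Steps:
K(B) = 6*B (K(B) = 3*(2*B) = 6*B)
z(M, f) = √(-4 + f)
N(X) = -47 (N(X) = (X - 48*X)/X = (-47*X)/X = -47)
z(0, 5)*N(171) = √(-4 + 5)*(-47) = √1*(-47) = 1*(-47) = -47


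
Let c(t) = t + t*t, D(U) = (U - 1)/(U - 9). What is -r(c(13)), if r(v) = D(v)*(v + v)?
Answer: -65884/173 ≈ -380.83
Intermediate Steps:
D(U) = (-1 + U)/(-9 + U)
c(t) = t + t²
r(v) = 2*v*(-1 + v)/(-9 + v) (r(v) = ((-1 + v)/(-9 + v))*(v + v) = ((-1 + v)/(-9 + v))*(2*v) = 2*v*(-1 + v)/(-9 + v))
-r(c(13)) = -2*13*(1 + 13)*(-1 + 13*(1 + 13))/(-9 + 13*(1 + 13)) = -2*13*14*(-1 + 13*14)/(-9 + 13*14) = -2*182*(-1 + 182)/(-9 + 182) = -2*182*181/173 = -1*65884/173 = -65884/173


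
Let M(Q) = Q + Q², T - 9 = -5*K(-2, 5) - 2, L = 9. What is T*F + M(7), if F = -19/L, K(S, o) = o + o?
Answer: 1321/9 ≈ 146.78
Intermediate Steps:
K(S, o) = 2*o
T = -43 (T = 9 + (-10*5 - 2) = 9 + (-5*10 - 2) = 9 + (-50 - 2) = 9 - 52 = -43)
F = -19/9 ≈ -2.1111
T*F + M(7) = -43*(-19/9) + 7*(1 + 7) = 817/9 + 7*8 = 817/9 + 56 = 1321/9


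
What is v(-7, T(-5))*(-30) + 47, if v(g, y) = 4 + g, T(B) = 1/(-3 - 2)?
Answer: 137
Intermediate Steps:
T(B) = -⅕ (T(B) = 1/(-5) = -⅕)
v(-7, T(-5))*(-30) + 47 = (4 - 7)*(-30) + 47 = -3*(-30) + 47 = 90 + 47 = 137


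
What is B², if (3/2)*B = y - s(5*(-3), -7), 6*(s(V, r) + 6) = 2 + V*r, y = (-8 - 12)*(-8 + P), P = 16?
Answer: 1062961/81 ≈ 13123.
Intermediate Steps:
y = -160 (y = (-8 - 12)*(-8 + 16) = -20*8 = -160)
s(V, r) = -17/3 + V*r/6 (s(V, r) = -6 + (2 + V*r)/6 = -6 + (⅓ + V*r/6) = -17/3 + V*r/6)
B = -1031/9 (B = 2*(-160 - (-17/3 + (⅙)*(5*(-3))*(-7)))/3 = 2*(-160 - (-17/3 + (⅙)*(-15)*(-7)))/3 = 2*(-160 - (-17/3 + 35/2))/3 = 2*(-160 - 1*71/6)/3 = 2*(-160 - 71/6)/3 = (⅔)*(-1031/6) = -1031/9 ≈ -114.56)
B² = (-1031/9)² = 1062961/81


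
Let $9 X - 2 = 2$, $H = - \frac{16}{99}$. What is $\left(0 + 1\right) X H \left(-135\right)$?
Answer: $\frac{320}{33} \approx 9.697$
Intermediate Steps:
$H = - \frac{16}{99}$ ($H = \left(-16\right) \frac{1}{99} = - \frac{16}{99} \approx -0.16162$)
$X = \frac{4}{9}$ ($X = \frac{2}{9} + \frac{1}{9} \cdot 2 = \frac{2}{9} + \frac{2}{9} = \frac{4}{9} \approx 0.44444$)
$\left(0 + 1\right) X H \left(-135\right) = \left(0 + 1\right) \frac{4}{9} \left(- \frac{16}{99}\right) \left(-135\right) = 1 \cdot \frac{4}{9} \left(- \frac{16}{99}\right) \left(-135\right) = \frac{4}{9} \left(- \frac{16}{99}\right) \left(-135\right) = \left(- \frac{64}{891}\right) \left(-135\right) = \frac{320}{33}$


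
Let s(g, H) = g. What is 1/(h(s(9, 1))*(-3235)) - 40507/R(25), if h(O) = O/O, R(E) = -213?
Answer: 131039932/689055 ≈ 190.17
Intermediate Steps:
h(O) = 1
1/(h(s(9, 1))*(-3235)) - 40507/R(25) = 1/(1*(-3235)) - 40507/(-213) = 1*(-1/3235) - 40507*(-1/213) = -1/3235 + 40507/213 = 131039932/689055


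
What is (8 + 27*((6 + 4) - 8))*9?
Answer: 558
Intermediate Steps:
(8 + 27*((6 + 4) - 8))*9 = (8 + 27*(10 - 8))*9 = (8 + 27*2)*9 = (8 + 54)*9 = 62*9 = 558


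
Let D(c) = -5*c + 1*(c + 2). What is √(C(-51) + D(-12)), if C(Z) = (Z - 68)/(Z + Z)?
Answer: √1842/6 ≈ 7.1531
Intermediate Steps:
C(Z) = (-68 + Z)/(2*Z) (C(Z) = (-68 + Z)/((2*Z)) = (-68 + Z)*(1/(2*Z)) = (-68 + Z)/(2*Z))
D(c) = 2 - 4*c (D(c) = -5*c + 1*(2 + c) = -5*c + (2 + c) = 2 - 4*c)
√(C(-51) + D(-12)) = √((½)*(-68 - 51)/(-51) + (2 - 4*(-12))) = √((½)*(-1/51)*(-119) + (2 + 48)) = √(7/6 + 50) = √(307/6) = √1842/6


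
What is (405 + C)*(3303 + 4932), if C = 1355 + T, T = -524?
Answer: 10178460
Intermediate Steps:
C = 831 (C = 1355 - 524 = 831)
(405 + C)*(3303 + 4932) = (405 + 831)*(3303 + 4932) = 1236*8235 = 10178460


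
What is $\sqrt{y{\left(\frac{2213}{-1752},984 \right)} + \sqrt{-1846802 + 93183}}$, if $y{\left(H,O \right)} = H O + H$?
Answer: $\frac{\sqrt{-954754590 + 767376 i \sqrt{1753619}}}{876} \approx 16.924 + 39.123 i$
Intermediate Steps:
$y{\left(H,O \right)} = H + H O$
$\sqrt{y{\left(\frac{2213}{-1752},984 \right)} + \sqrt{-1846802 + 93183}} = \sqrt{\frac{2213}{-1752} \left(1 + 984\right) + \sqrt{-1846802 + 93183}} = \sqrt{2213 \left(- \frac{1}{1752}\right) 985 + \sqrt{-1753619}} = \sqrt{\left(- \frac{2213}{1752}\right) 985 + i \sqrt{1753619}} = \sqrt{- \frac{2179805}{1752} + i \sqrt{1753619}}$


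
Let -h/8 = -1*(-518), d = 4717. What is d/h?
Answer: -4717/4144 ≈ -1.1383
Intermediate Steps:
h = -4144 (h = -(-8)*(-518) = -8*518 = -4144)
d/h = 4717/(-4144) = 4717*(-1/4144) = -4717/4144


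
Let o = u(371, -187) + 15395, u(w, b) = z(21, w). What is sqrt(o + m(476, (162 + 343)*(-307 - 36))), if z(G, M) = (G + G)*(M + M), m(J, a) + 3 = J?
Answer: 2*sqrt(11758) ≈ 216.87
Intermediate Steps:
m(J, a) = -3 + J
z(G, M) = 4*G*M (z(G, M) = (2*G)*(2*M) = 4*G*M)
u(w, b) = 84*w (u(w, b) = 4*21*w = 84*w)
o = 46559 (o = 84*371 + 15395 = 31164 + 15395 = 46559)
sqrt(o + m(476, (162 + 343)*(-307 - 36))) = sqrt(46559 + (-3 + 476)) = sqrt(46559 + 473) = sqrt(47032) = 2*sqrt(11758)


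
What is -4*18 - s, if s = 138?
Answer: -210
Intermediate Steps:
-4*18 - s = -4*18 - 1*138 = -72 - 138 = -210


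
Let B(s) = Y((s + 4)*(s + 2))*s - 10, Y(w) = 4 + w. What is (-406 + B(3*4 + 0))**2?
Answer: 5382400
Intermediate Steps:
B(s) = -10 + s*(4 + (2 + s)*(4 + s)) (B(s) = (4 + (s + 4)*(s + 2))*s - 10 = (4 + (4 + s)*(2 + s))*s - 10 = (4 + (2 + s)*(4 + s))*s - 10 = s*(4 + (2 + s)*(4 + s)) - 10 = -10 + s*(4 + (2 + s)*(4 + s)))
(-406 + B(3*4 + 0))**2 = (-406 + (-10 + (3*4 + 0)*(12 + (3*4 + 0)**2 + 6*(3*4 + 0))))**2 = (-406 + (-10 + (12 + 0)*(12 + (12 + 0)**2 + 6*(12 + 0))))**2 = (-406 + (-10 + 12*(12 + 12**2 + 6*12)))**2 = (-406 + (-10 + 12*(12 + 144 + 72)))**2 = (-406 + (-10 + 12*228))**2 = (-406 + (-10 + 2736))**2 = (-406 + 2726)**2 = 2320**2 = 5382400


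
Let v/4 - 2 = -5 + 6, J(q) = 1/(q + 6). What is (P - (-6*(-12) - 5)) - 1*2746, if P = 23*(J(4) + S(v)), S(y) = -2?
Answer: -28567/10 ≈ -2856.7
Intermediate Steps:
J(q) = 1/(6 + q)
v = 12 (v = 8 + 4*(-5 + 6) = 8 + 4*1 = 8 + 4 = 12)
P = -437/10 (P = 23*(1/(6 + 4) - 2) = 23*(1/10 - 2) = 23*(-19/10) = -437/10 ≈ -43.700)
(P - (-6*(-12) - 5)) - 1*2746 = (-437/10 - (-6*(-12) - 5)) - 1*2746 = (-437/10 - (72 - 5)) - 2746 = (-437/10 - 1*67) - 2746 = (-437/10 - 67) - 2746 = -1107/10 - 2746 = -28567/10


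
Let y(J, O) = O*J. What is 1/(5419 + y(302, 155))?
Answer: 1/52229 ≈ 1.9146e-5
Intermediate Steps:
y(J, O) = J*O
1/(5419 + y(302, 155)) = 1/(5419 + 302*155) = 1/(5419 + 46810) = 1/52229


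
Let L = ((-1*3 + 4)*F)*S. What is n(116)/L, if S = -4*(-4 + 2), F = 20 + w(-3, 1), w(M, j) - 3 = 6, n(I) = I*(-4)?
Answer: -2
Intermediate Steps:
n(I) = -4*I
w(M, j) = 9 (w(M, j) = 3 + 6 = 9)
F = 29 (F = 20 + 9 = 29)
S = 8 (S = -4*(-2) = 8)
L = 232 (L = ((-1*3 + 4)*29)*8 = ((-3 + 4)*29)*8 = (1*29)*8 = 29*8 = 232)
n(116)/L = -4*116/232 = -464*1/232 = -2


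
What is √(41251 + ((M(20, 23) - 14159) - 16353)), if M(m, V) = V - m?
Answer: √10742 ≈ 103.64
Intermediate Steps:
√(41251 + ((M(20, 23) - 14159) - 16353)) = √(41251 + (((23 - 1*20) - 14159) - 16353)) = √(41251 + (((23 - 20) - 14159) - 16353)) = √(41251 + ((3 - 14159) - 16353)) = √(41251 + (-14156 - 16353)) = √(41251 - 30509) = √10742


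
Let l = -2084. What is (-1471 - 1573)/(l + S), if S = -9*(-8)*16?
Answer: 761/233 ≈ 3.2661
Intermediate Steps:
S = 1152 (S = 72*16 = 1152)
(-1471 - 1573)/(l + S) = (-1471 - 1573)/(-2084 + 1152) = -3044/(-932) = -3044*(-1/932) = 761/233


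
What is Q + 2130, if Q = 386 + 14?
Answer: 2530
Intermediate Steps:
Q = 400
Q + 2130 = 400 + 2130 = 2530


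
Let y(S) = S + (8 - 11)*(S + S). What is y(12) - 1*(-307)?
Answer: 247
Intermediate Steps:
y(S) = -5*S (y(S) = S - 6*S = -5*S)
y(12) - 1*(-307) = -5*12 - 1*(-307) = -60 + 307 = 247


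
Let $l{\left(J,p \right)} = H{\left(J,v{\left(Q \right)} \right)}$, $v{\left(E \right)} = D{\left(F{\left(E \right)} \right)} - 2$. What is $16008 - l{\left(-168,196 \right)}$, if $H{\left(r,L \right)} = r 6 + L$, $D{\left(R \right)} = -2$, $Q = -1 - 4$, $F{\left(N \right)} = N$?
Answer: $17020$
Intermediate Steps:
$Q = -5$ ($Q = -1 - 4 = -5$)
$v{\left(E \right)} = -4$ ($v{\left(E \right)} = -2 - 2 = -4$)
$H{\left(r,L \right)} = L + 6 r$ ($H{\left(r,L \right)} = 6 r + L = L + 6 r$)
$l{\left(J,p \right)} = -4 + 6 J$
$16008 - l{\left(-168,196 \right)} = 16008 - \left(-4 + 6 \left(-168\right)\right) = 16008 - \left(-4 - 1008\right) = 16008 - -1012 = 16008 + 1012 = 17020$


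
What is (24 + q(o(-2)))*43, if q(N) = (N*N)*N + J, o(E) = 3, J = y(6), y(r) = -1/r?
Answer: 13115/6 ≈ 2185.8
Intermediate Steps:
J = -⅙ (J = -1/6 = -1*⅙ = -⅙ ≈ -0.16667)
q(N) = -⅙ + N³ (q(N) = (N*N)*N - ⅙ = N²*N - ⅙ = N³ - ⅙ = -⅙ + N³)
(24 + q(o(-2)))*43 = (24 + (-⅙ + 3³))*43 = (24 + (-⅙ + 27))*43 = (24 + 161/6)*43 = (305/6)*43 = 13115/6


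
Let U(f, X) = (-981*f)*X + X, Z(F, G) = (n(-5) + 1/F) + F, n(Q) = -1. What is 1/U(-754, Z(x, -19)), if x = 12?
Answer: 12/98376775 ≈ 1.2198e-7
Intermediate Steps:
Z(F, G) = -1 + F + 1/F (Z(F, G) = (-1 + 1/F) + F = -1 + F + 1/F)
U(f, X) = X - 981*X*f (U(f, X) = -981*X*f + X = X - 981*X*f)
1/U(-754, Z(x, -19)) = 1/((-1 + 12 + 1/12)*(1 - 981*(-754))) = 1/((-1 + 12 + 1/12)*(1 + 739674)) = 1/((133/12)*739675) = 1/(98376775/12) = 12/98376775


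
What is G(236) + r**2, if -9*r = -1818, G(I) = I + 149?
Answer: 41189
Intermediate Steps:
G(I) = 149 + I
r = 202 (r = -1/9*(-1818) = 202)
G(236) + r**2 = (149 + 236) + 202**2 = 385 + 40804 = 41189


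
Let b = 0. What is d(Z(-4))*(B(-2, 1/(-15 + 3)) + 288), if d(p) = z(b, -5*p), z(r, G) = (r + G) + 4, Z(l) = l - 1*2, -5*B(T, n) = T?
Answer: 49028/5 ≈ 9805.6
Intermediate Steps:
B(T, n) = -T/5
Z(l) = -2 + l (Z(l) = l - 2 = -2 + l)
z(r, G) = 4 + G + r (z(r, G) = (G + r) + 4 = 4 + G + r)
d(p) = 4 - 5*p (d(p) = 4 - 5*p + 0 = 4 - 5*p)
d(Z(-4))*(B(-2, 1/(-15 + 3)) + 288) = (4 - 5*(-2 - 4))*(-⅕*(-2) + 288) = (4 - 5*(-6))*(⅖ + 288) = (4 + 30)*(1442/5) = 34*(1442/5) = 49028/5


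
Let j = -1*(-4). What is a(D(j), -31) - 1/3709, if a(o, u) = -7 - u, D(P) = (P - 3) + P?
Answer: 89015/3709 ≈ 24.000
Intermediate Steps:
j = 4
D(P) = -3 + 2*P (D(P) = (-3 + P) + P = -3 + 2*P)
a(D(j), -31) - 1/3709 = (-7 - 1*(-31)) - 1/3709 = (-7 + 31) - 1*1/3709 = 24 - 1/3709 = 89015/3709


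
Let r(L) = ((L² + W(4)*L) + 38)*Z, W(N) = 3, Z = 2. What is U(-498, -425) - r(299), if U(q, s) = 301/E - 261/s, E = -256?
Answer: -19657174709/108800 ≈ -1.8067e+5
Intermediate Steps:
U(q, s) = -301/256 - 261/s (U(q, s) = 301/(-256) - 261/s = 301*(-1/256) - 261/s = -301/256 - 261/s)
r(L) = 76 + 2*L² + 6*L (r(L) = ((L² + 3*L) + 38)*2 = (38 + L² + 3*L)*2 = 76 + 2*L² + 6*L)
U(-498, -425) - r(299) = (-301/256 - 261/(-425)) - (76 + 2*299² + 6*299) = (-301/256 - 261*(-1/425)) - (76 + 2*89401 + 1794) = (-301/256 + 261/425) - (76 + 178802 + 1794) = -61109/108800 - 1*180672 = -61109/108800 - 180672 = -19657174709/108800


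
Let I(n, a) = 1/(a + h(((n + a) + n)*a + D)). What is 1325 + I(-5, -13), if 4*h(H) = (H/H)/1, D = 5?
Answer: 67571/51 ≈ 1324.9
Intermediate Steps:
h(H) = 1/4 (h(H) = ((H/H)/1)/4 = (1*1)/4 = (1/4)*1 = 1/4)
I(n, a) = 1/(1/4 + a) (I(n, a) = 1/(a + 1/4) = 1/(1/4 + a))
1325 + I(-5, -13) = 1325 + 4/(1 + 4*(-13)) = 1325 + 4/(1 - 52) = 1325 + 4/(-51) = 1325 + 4*(-1/51) = 1325 - 4/51 = 67571/51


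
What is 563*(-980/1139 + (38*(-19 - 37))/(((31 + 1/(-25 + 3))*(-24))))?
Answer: 2625431144/2326977 ≈ 1128.3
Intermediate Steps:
563*(-980/1139 + (38*(-19 - 37))/(((31 + 1/(-25 + 3))*(-24)))) = 563*(-980*1/1139 + (38*(-56))/(((31 + 1/(-22))*(-24)))) = 563*(-980/1139 - 2128*(-1/(24*(31 - 1/22)))) = 563*(-980/1139 - 2128/((681/22)*(-24))) = 563*(-980/1139 - 2128/(-8172/11)) = 563*(-980/1139 - 2128*(-11/8172)) = 563*(-980/1139 + 5852/2043) = 563*(4663288/2326977) = 2625431144/2326977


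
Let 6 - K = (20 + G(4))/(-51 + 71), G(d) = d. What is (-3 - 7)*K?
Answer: -48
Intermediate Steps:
K = 24/5 (K = 6 - (20 + 4)/(-51 + 71) = 6 - 24/20 = 6 - 1*6/5 = 6 - 6/5 = 24/5 ≈ 4.8000)
(-3 - 7)*K = (-3 - 7)*(24/5) = -10*24/5 = -48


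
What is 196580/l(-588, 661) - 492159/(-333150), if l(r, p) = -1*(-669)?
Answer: 21939960457/74292450 ≈ 295.32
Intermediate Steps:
l(r, p) = 669
196580/l(-588, 661) - 492159/(-333150) = 196580/669 - 492159/(-333150) = 196580*(1/669) - 492159*(-1/333150) = 196580/669 + 164053/111050 = 21939960457/74292450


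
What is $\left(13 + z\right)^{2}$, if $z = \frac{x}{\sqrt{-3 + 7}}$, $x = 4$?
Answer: $225$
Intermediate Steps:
$z = 2$ ($z = \frac{4}{\sqrt{-3 + 7}} = \frac{4}{\sqrt{4}} = \frac{4}{2} = 4 \cdot \frac{1}{2} = 2$)
$\left(13 + z\right)^{2} = \left(13 + 2\right)^{2} = 15^{2} = 225$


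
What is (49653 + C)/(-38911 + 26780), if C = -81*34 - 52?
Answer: -46847/12131 ≈ -3.8618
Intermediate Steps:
C = -2806 (C = -2754 - 52 = -2806)
(49653 + C)/(-38911 + 26780) = (49653 - 2806)/(-38911 + 26780) = 46847/(-12131) = 46847*(-1/12131) = -46847/12131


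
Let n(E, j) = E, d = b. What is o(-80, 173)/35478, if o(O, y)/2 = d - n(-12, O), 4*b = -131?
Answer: -83/70956 ≈ -0.0011697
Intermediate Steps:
b = -131/4 (b = (1/4)*(-131) = -131/4 ≈ -32.750)
d = -131/4 ≈ -32.750
o(O, y) = -83/2 (o(O, y) = 2*(-131/4 - 1*(-12)) = 2*(-131/4 + 12) = 2*(-83/4) = -83/2)
o(-80, 173)/35478 = -83/2/35478 = -83/2*1/35478 = -83/70956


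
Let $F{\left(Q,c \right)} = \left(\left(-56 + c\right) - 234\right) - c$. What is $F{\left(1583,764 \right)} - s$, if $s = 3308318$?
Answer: $-3308608$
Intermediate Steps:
$F{\left(Q,c \right)} = -290$ ($F{\left(Q,c \right)} = \left(-290 + c\right) - c = -290$)
$F{\left(1583,764 \right)} - s = -290 - 3308318 = -3308608$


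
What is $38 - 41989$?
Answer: $-41951$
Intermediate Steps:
$38 - 41989 = -41951$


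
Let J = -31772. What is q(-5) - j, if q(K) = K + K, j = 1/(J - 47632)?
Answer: -794039/79404 ≈ -10.000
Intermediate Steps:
j = -1/79404 (j = 1/(-31772 - 47632) = 1/(-79404) = -1/79404 ≈ -1.2594e-5)
q(K) = 2*K
q(-5) - j = 2*(-5) - 1*(-1/79404) = -10 + 1/79404 = -794039/79404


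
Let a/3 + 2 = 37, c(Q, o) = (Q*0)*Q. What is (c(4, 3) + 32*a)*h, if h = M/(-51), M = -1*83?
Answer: 92960/17 ≈ 5468.2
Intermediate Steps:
c(Q, o) = 0 (c(Q, o) = 0*Q = 0)
a = 105 (a = -6 + 3*37 = -6 + 111 = 105)
M = -83
h = 83/51 (h = -83/(-51) = -83*(-1/51) = 83/51 ≈ 1.6275)
(c(4, 3) + 32*a)*h = (0 + 32*105)*(83/51) = (0 + 3360)*(83/51) = 3360*(83/51) = 92960/17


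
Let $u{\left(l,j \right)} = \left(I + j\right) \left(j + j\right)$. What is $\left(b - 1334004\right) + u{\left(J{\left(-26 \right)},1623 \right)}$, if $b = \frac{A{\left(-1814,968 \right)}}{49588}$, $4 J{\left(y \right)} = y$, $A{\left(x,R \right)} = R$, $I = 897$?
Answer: $\frac{7715347354}{1127} \approx 6.8459 \cdot 10^{6}$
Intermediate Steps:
$J{\left(y \right)} = \frac{y}{4}$
$u{\left(l,j \right)} = 2 j \left(897 + j\right)$ ($u{\left(l,j \right)} = \left(897 + j\right) \left(j + j\right) = \left(897 + j\right) 2 j = 2 j \left(897 + j\right)$)
$b = \frac{22}{1127}$ ($b = \frac{968}{49588} = 968 \cdot \frac{1}{49588} = \frac{22}{1127} \approx 0.019521$)
$\left(b - 1334004\right) + u{\left(J{\left(-26 \right)},1623 \right)} = \left(\frac{22}{1127} - 1334004\right) + 2 \cdot 1623 \left(897 + 1623\right) = - \frac{1503422486}{1127} + 2 \cdot 1623 \cdot 2520 = - \frac{1503422486}{1127} + 8179920 = \frac{7715347354}{1127}$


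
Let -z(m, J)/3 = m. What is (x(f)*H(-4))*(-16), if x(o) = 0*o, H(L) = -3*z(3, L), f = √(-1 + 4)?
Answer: 0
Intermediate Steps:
z(m, J) = -3*m
f = √3 ≈ 1.7320
H(L) = 27 (H(L) = -(-9)*3 = -3*(-9) = 27)
x(o) = 0
(x(f)*H(-4))*(-16) = (0*27)*(-16) = 0*(-16) = 0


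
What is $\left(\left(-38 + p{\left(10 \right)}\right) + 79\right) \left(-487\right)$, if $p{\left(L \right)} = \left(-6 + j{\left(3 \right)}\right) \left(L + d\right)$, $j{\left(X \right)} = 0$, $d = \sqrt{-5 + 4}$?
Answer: $9253 + 2922 i \approx 9253.0 + 2922.0 i$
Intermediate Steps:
$d = i$ ($d = \sqrt{-1} = i \approx 1.0 i$)
$p{\left(L \right)} = - 6 i - 6 L$ ($p{\left(L \right)} = \left(-6 + 0\right) \left(L + i\right) = - 6 \left(i + L\right) = - 6 i - 6 L$)
$\left(\left(-38 + p{\left(10 \right)}\right) + 79\right) \left(-487\right) = \left(\left(-38 - \left(60 + 6 i\right)\right) + 79\right) \left(-487\right) = \left(\left(-98 - 6 i\right) + 79\right) \left(-487\right) = \left(-19 - 6 i\right) \left(-487\right) = 9253 + 2922 i$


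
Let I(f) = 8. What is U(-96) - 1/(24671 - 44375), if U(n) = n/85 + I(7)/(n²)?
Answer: -90722167/80392320 ≈ -1.1285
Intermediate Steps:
U(n) = 8/n² + n/85 (U(n) = n/85 + 8/(n²) = n*(1/85) + 8/n² = n/85 + 8/n² = 8/n² + n/85)
U(-96) - 1/(24671 - 44375) = (8/(-96)² + (1/85)*(-96)) - 1/(24671 - 44375) = (8*(1/9216) - 96/85) - 1/(-19704) = (1/1152 - 96/85) - 1*(-1/19704) = -110507/97920 + 1/19704 = -90722167/80392320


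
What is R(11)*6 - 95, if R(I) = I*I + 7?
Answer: 673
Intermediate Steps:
R(I) = 7 + I**2 (R(I) = I**2 + 7 = 7 + I**2)
R(11)*6 - 95 = (7 + 11**2)*6 - 95 = (7 + 121)*6 - 95 = 128*6 - 95 = 768 - 95 = 673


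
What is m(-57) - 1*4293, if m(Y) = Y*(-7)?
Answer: -3894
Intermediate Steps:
m(Y) = -7*Y
m(-57) - 1*4293 = -7*(-57) - 1*4293 = 399 - 4293 = -3894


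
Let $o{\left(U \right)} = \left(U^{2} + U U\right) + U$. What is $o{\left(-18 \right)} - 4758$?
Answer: $-4128$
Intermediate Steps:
$o{\left(U \right)} = U + 2 U^{2}$ ($o{\left(U \right)} = \left(U^{2} + U^{2}\right) + U = 2 U^{2} + U = U + 2 U^{2}$)
$o{\left(-18 \right)} - 4758 = - 18 \left(1 + 2 \left(-18\right)\right) - 4758 = - 18 \left(1 - 36\right) - 4758 = \left(-18\right) \left(-35\right) - 4758 = 630 - 4758 = -4128$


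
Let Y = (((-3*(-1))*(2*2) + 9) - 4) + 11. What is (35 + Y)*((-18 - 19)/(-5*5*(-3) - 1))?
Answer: -63/2 ≈ -31.500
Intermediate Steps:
Y = 28 (Y = ((3*4 + 9) - 4) + 11 = ((12 + 9) - 4) + 11 = (21 - 4) + 11 = 17 + 11 = 28)
(35 + Y)*((-18 - 19)/(-5*5*(-3) - 1)) = (35 + 28)*((-18 - 19)/(-5*5*(-3) - 1)) = 63*(-37/(-25*(-3) - 1)) = 63*(-37/(75 - 1)) = 63*(-37/74) = 63*(-37*1/74) = 63*(-½) = -63/2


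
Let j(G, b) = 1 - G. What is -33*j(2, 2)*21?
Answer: 693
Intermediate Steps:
-33*j(2, 2)*21 = -33*(1 - 1*2)*21 = -33*(1 - 2)*21 = -33*(-1)*21 = 33*21 = 693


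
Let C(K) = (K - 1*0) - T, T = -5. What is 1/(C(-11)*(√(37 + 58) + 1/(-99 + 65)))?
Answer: -17/329457 - 578*√95/329457 ≈ -0.017151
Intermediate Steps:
C(K) = 5 + K (C(K) = (K - 1*0) - 1*(-5) = (K + 0) + 5 = K + 5 = 5 + K)
1/(C(-11)*(√(37 + 58) + 1/(-99 + 65))) = 1/((5 - 11)*(√(37 + 58) + 1/(-99 + 65))) = 1/(-6*(√95 + 1/(-34))) = 1/(-6*(√95 - 1/34)) = 1/(-6*(-1/34 + √95)) = 1/(3/17 - 6*√95)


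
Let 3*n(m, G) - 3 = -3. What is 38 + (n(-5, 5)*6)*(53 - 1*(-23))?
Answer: 38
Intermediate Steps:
n(m, G) = 0 (n(m, G) = 1 + (⅓)*(-3) = 1 - 1 = 0)
38 + (n(-5, 5)*6)*(53 - 1*(-23)) = 38 + (0*6)*(53 - 1*(-23)) = 38 + 0*(53 + 23) = 38 + 0*76 = 38 + 0 = 38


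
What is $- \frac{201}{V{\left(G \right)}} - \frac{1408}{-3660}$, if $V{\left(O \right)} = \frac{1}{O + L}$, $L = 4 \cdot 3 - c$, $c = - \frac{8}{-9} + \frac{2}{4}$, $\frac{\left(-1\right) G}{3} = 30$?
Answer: $\frac{29202319}{1830} \approx 15958.0$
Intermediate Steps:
$G = -90$ ($G = \left(-3\right) 30 = -90$)
$c = \frac{25}{18}$ ($c = \left(-8\right) \left(- \frac{1}{9}\right) + 2 \cdot \frac{1}{4} = \frac{8}{9} + \frac{1}{2} = \frac{25}{18} \approx 1.3889$)
$L = \frac{191}{18}$ ($L = 4 \cdot 3 - \frac{25}{18} = 12 - \frac{25}{18} = \frac{191}{18} \approx 10.611$)
$V{\left(O \right)} = \frac{1}{\frac{191}{18} + O}$ ($V{\left(O \right)} = \frac{1}{O + \frac{191}{18}} = \frac{1}{\frac{191}{18} + O}$)
$- \frac{201}{V{\left(G \right)}} - \frac{1408}{-3660} = - \frac{201}{18 \frac{1}{191 + 18 \left(-90\right)}} - \frac{1408}{-3660} = - \frac{201}{18 \frac{1}{191 - 1620}} - - \frac{352}{915} = - \frac{201}{18 \frac{1}{-1429}} + \frac{352}{915} = - \frac{201}{18 \left(- \frac{1}{1429}\right)} + \frac{352}{915} = - \frac{201}{- \frac{18}{1429}} + \frac{352}{915} = \left(-201\right) \left(- \frac{1429}{18}\right) + \frac{352}{915} = \frac{95743}{6} + \frac{352}{915} = \frac{29202319}{1830}$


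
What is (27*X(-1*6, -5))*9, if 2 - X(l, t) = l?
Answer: 1944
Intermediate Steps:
X(l, t) = 2 - l
(27*X(-1*6, -5))*9 = (27*(2 - (-1)*6))*9 = (27*(2 - 1*(-6)))*9 = (27*(2 + 6))*9 = (27*8)*9 = 216*9 = 1944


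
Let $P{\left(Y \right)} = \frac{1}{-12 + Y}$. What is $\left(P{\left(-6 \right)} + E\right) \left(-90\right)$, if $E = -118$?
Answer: $10625$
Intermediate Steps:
$\left(P{\left(-6 \right)} + E\right) \left(-90\right) = \left(\frac{1}{-12 - 6} - 118\right) \left(-90\right) = \left(\frac{1}{-18} - 118\right) \left(-90\right) = \left(- \frac{1}{18} - 118\right) \left(-90\right) = \left(- \frac{2125}{18}\right) \left(-90\right) = 10625$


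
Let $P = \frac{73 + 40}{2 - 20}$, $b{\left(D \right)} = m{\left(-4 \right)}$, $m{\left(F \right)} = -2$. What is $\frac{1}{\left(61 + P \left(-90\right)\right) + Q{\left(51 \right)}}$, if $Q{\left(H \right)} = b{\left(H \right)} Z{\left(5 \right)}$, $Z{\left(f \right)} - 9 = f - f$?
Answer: $\frac{1}{608} \approx 0.0016447$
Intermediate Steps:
$Z{\left(f \right)} = 9$ ($Z{\left(f \right)} = 9 + \left(f - f\right) = 9 + 0 = 9$)
$b{\left(D \right)} = -2$
$P = - \frac{113}{18}$ ($P = \frac{113}{-18} = 113 \left(- \frac{1}{18}\right) = - \frac{113}{18} \approx -6.2778$)
$Q{\left(H \right)} = -18$ ($Q{\left(H \right)} = \left(-2\right) 9 = -18$)
$\frac{1}{\left(61 + P \left(-90\right)\right) + Q{\left(51 \right)}} = \frac{1}{\left(61 - -565\right) - 18} = \frac{1}{\left(61 + 565\right) - 18} = \frac{1}{626 - 18} = \frac{1}{608}$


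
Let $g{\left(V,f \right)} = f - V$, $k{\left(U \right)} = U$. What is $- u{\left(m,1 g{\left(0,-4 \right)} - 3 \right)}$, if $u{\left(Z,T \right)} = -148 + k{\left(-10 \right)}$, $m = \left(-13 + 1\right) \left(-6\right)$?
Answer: $158$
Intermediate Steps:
$m = 72$ ($m = \left(-12\right) \left(-6\right) = 72$)
$u{\left(Z,T \right)} = -158$ ($u{\left(Z,T \right)} = -148 - 10 = -158$)
$- u{\left(m,1 g{\left(0,-4 \right)} - 3 \right)} = \left(-1\right) \left(-158\right) = 158$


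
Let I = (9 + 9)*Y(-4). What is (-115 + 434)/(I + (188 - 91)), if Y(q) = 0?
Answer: 319/97 ≈ 3.2887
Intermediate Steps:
I = 0 (I = (9 + 9)*0 = 18*0 = 0)
(-115 + 434)/(I + (188 - 91)) = (-115 + 434)/(0 + (188 - 91)) = 319/(0 + 97) = 319/97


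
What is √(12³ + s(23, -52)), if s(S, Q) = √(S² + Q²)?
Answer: √(1728 + √3233) ≈ 42.248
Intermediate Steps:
s(S, Q) = √(Q² + S²)
√(12³ + s(23, -52)) = √(12³ + √((-52)² + 23²)) = √(1728 + √(2704 + 529)) = √(1728 + √3233)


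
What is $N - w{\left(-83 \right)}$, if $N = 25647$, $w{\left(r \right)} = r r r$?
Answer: $597434$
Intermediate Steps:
$w{\left(r \right)} = r^{3}$ ($w{\left(r \right)} = r^{2} r = r^{3}$)
$N - w{\left(-83 \right)} = 25647 - \left(-83\right)^{3} = 25647 - -571787 = 25647 + 571787 = 597434$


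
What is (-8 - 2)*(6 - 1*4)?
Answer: -20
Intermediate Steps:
(-8 - 2)*(6 - 1*4) = -10*(6 - 4) = -10*2 = -20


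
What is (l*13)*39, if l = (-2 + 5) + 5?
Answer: 4056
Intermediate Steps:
l = 8 (l = 3 + 5 = 8)
(l*13)*39 = (8*13)*39 = 104*39 = 4056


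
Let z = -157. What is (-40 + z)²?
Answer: 38809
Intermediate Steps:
(-40 + z)² = (-40 - 157)² = (-197)² = 38809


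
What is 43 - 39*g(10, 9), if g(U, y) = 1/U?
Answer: 391/10 ≈ 39.100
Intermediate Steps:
43 - 39*g(10, 9) = 43 - 39/10 = 391/10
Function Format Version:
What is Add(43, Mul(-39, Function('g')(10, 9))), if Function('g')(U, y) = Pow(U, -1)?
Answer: Rational(391, 10) ≈ 39.100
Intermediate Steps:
Add(43, Mul(-39, Function('g')(10, 9))) = Add(43, Mul(-39, Pow(10, -1))) = Add(43, Mul(-39, Rational(1, 10))) = Add(43, Rational(-39, 10)) = Rational(391, 10)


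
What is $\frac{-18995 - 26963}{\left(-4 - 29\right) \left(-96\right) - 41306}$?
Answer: $\frac{22979}{19069} \approx 1.205$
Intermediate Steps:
$\frac{-18995 - 26963}{\left(-4 - 29\right) \left(-96\right) - 41306} = - \frac{45958}{\left(-33\right) \left(-96\right) - 41306} = - \frac{45958}{3168 - 41306} = - \frac{45958}{-38138} = \left(-45958\right) \left(- \frac{1}{38138}\right) = \frac{22979}{19069}$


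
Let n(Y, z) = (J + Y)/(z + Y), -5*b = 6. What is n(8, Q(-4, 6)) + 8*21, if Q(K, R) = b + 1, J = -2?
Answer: 2194/13 ≈ 168.77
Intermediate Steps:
b = -6/5 (b = -⅕*6 = -6/5 ≈ -1.2000)
Q(K, R) = -⅕ (Q(K, R) = -6/5 + 1 = -⅕)
n(Y, z) = (-2 + Y)/(Y + z) (n(Y, z) = (-2 + Y)/(z + Y) = (-2 + Y)/(Y + z))
n(8, Q(-4, 6)) + 8*21 = (-2 + 8)/(8 - ⅕) + 8*21 = 6/(39/5) + 168 = (5/39)*6 + 168 = 10/13 + 168 = 2194/13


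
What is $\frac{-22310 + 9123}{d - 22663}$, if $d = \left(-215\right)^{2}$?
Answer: $- \frac{13187}{23562} \approx -0.55967$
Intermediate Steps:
$d = 46225$
$\frac{-22310 + 9123}{d - 22663} = \frac{-22310 + 9123}{46225 - 22663} = - \frac{13187}{23562}$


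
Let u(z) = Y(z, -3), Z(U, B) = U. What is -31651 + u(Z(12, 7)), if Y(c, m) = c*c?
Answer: -31507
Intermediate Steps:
Y(c, m) = c²
u(z) = z²
-31651 + u(Z(12, 7)) = -31651 + 12² = -31651 + 144 = -31507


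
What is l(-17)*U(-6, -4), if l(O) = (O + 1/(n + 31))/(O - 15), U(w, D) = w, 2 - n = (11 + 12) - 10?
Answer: -1017/320 ≈ -3.1781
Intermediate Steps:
n = -11 (n = 2 - ((11 + 12) - 10) = 2 - (23 - 10) = 2 - 1*13 = 2 - 13 = -11)
l(O) = (1/20 + O)/(-15 + O) (l(O) = (O + 1/(-11 + 31))/(O - 15) = (O + 1/20)/(-15 + O) = (1/20 + O)/(-15 + O))
l(-17)*U(-6, -4) = ((1/20 - 17)/(-15 - 17))*(-6) = (-339/20/(-32))*(-6) = -1/32*(-339/20)*(-6) = (339/640)*(-6) = -1017/320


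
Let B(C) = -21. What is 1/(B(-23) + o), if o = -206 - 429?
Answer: -1/656 ≈ -0.0015244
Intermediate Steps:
o = -635
1/(B(-23) + o) = 1/(-21 - 635) = 1/(-656) = -1/656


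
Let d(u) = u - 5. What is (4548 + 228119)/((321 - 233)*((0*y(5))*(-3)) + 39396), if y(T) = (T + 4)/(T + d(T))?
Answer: 232667/39396 ≈ 5.9059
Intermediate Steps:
d(u) = -5 + u
y(T) = (4 + T)/(-5 + 2*T) (y(T) = (T + 4)/(T + (-5 + T)) = (4 + T)/(-5 + 2*T))
(4548 + 228119)/((321 - 233)*((0*y(5))*(-3)) + 39396) = (4548 + 228119)/((321 - 233)*((0*((4 + 5)/(-5 + 2*5)))*(-3)) + 39396) = 232667/(88*((0*(9/(-5 + 10)))*(-3)) + 39396) = 232667/(88*((0*(9/5))*(-3)) + 39396) = 232667/(88*(0*(-3)) + 39396) = 232667/(88*0 + 39396) = 232667/(0 + 39396) = 232667/39396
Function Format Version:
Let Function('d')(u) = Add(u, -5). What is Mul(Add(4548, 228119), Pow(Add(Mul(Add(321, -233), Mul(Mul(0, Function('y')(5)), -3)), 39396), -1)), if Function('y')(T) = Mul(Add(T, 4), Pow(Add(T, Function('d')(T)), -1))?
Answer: Rational(232667, 39396) ≈ 5.9059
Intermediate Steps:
Function('d')(u) = Add(-5, u)
Function('y')(T) = Mul(Pow(Add(-5, Mul(2, T)), -1), Add(4, T)) (Function('y')(T) = Mul(Add(T, 4), Pow(Add(T, Add(-5, T)), -1)) = Mul(Add(4, T), Pow(Add(-5, Mul(2, T)), -1)) = Mul(Pow(Add(-5, Mul(2, T)), -1), Add(4, T)))
Mul(Add(4548, 228119), Pow(Add(Mul(Add(321, -233), Mul(Mul(0, Function('y')(5)), -3)), 39396), -1)) = Mul(Add(4548, 228119), Pow(Add(Mul(Add(321, -233), Mul(Mul(0, Mul(Pow(Add(-5, Mul(2, 5)), -1), Add(4, 5))), -3)), 39396), -1)) = Mul(232667, Pow(Add(Mul(88, Mul(Mul(0, Mul(Pow(Add(-5, 10), -1), 9)), -3)), 39396), -1)) = Mul(232667, Pow(Add(Mul(88, Mul(Mul(0, Mul(Pow(5, -1), 9)), -3)), 39396), -1)) = Mul(232667, Pow(Add(Mul(88, Mul(Mul(0, Mul(Rational(1, 5), 9)), -3)), 39396), -1)) = Mul(232667, Pow(Add(Mul(88, Mul(Mul(0, Rational(9, 5)), -3)), 39396), -1)) = Mul(232667, Pow(Add(Mul(88, Mul(0, -3)), 39396), -1)) = Mul(232667, Pow(Add(Mul(88, 0), 39396), -1)) = Mul(232667, Pow(Add(0, 39396), -1)) = Mul(232667, Pow(39396, -1)) = Mul(232667, Rational(1, 39396)) = Rational(232667, 39396)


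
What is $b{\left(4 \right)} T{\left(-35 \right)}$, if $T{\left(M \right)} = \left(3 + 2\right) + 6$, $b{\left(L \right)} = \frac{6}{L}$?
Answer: $\frac{33}{2} \approx 16.5$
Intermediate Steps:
$T{\left(M \right)} = 11$ ($T{\left(M \right)} = 5 + 6 = 11$)
$b{\left(4 \right)} T{\left(-35 \right)} = \frac{6}{4} \cdot 11 = 6 \cdot \frac{1}{4} \cdot 11 = \frac{3}{2} \cdot 11 = \frac{33}{2}$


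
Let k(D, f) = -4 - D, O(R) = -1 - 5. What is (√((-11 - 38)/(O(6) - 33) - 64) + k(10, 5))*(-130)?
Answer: 1820 - 10*I*√95433/3 ≈ 1820.0 - 1029.7*I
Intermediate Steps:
O(R) = -6
(√((-11 - 38)/(O(6) - 33) - 64) + k(10, 5))*(-130) = (√((-11 - 38)/(-6 - 33) - 64) + (-4 - 1*10))*(-130) = (√(-49/(-39) - 64) + (-4 - 10))*(-130) = (√(-49*(-1/39) - 64) - 14)*(-130) = (√(49/39 - 64) - 14)*(-130) = (√(-2447/39) - 14)*(-130) = (I*√95433/39 - 14)*(-130) = (-14 + I*√95433/39)*(-130) = 1820 - 10*I*√95433/3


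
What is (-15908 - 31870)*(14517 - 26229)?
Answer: 559575936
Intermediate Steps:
(-15908 - 31870)*(14517 - 26229) = -47778*(-11712) = 559575936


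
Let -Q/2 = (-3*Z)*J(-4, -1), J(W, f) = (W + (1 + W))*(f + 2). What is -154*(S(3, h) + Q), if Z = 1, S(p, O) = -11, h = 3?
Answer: 8162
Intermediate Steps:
J(W, f) = (1 + 2*W)*(2 + f)
Q = -42 (Q = -2*(-3*1)*(2 - 1 + 4*(-4) + 2*(-4)*(-1)) = -(-6)*(2 - 1 - 16 + 8) = -(-6)*(-7) = -2*21 = -42)
-154*(S(3, h) + Q) = -154*(-11 - 42) = -154*(-53) = 8162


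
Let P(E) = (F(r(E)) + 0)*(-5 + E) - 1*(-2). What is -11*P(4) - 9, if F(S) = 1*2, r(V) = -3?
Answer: -9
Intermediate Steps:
F(S) = 2
P(E) = -8 + 2*E (P(E) = (2 + 0)*(-5 + E) - 1*(-2) = 2*(-5 + E) + 2 = (-10 + 2*E) + 2 = -8 + 2*E)
-11*P(4) - 9 = -11*(-8 + 2*4) - 9 = -11*(-8 + 8) - 9 = -11*0 - 9 = 0 - 9 = -9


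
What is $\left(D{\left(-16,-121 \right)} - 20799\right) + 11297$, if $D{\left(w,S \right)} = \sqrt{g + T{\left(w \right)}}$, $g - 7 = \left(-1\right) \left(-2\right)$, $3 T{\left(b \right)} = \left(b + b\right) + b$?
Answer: $-9502 + i \sqrt{7} \approx -9502.0 + 2.6458 i$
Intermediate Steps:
$T{\left(b \right)} = b$ ($T{\left(b \right)} = \frac{\left(b + b\right) + b}{3} = \frac{2 b + b}{3} = \frac{3 b}{3} = b$)
$g = 9$ ($g = 7 - -2 = 7 + 2 = 9$)
$D{\left(w,S \right)} = \sqrt{9 + w}$
$\left(D{\left(-16,-121 \right)} - 20799\right) + 11297 = \left(\sqrt{9 - 16} - 20799\right) + 11297 = \left(\sqrt{-7} - 20799\right) + 11297 = \left(i \sqrt{7} - 20799\right) + 11297 = \left(-20799 + i \sqrt{7}\right) + 11297 = -9502 + i \sqrt{7}$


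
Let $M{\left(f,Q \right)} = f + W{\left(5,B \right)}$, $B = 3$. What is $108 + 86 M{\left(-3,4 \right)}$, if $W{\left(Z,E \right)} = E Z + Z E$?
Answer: $2430$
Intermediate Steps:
$W{\left(Z,E \right)} = 2 E Z$ ($W{\left(Z,E \right)} = E Z + E Z = 2 E Z$)
$M{\left(f,Q \right)} = 30 + f$ ($M{\left(f,Q \right)} = f + 2 \cdot 3 \cdot 5 = f + 30 = 30 + f$)
$108 + 86 M{\left(-3,4 \right)} = 108 + 86 \left(30 - 3\right) = 108 + 86 \cdot 27 = 108 + 2322 = 2430$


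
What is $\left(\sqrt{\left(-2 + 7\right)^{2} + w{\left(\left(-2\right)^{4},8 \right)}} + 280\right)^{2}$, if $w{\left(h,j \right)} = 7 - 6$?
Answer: $\left(280 + \sqrt{26}\right)^{2} \approx 81282.0$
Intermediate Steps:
$w{\left(h,j \right)} = 1$
$\left(\sqrt{\left(-2 + 7\right)^{2} + w{\left(\left(-2\right)^{4},8 \right)}} + 280\right)^{2} = \left(\sqrt{\left(-2 + 7\right)^{2} + 1} + 280\right)^{2} = \left(\sqrt{5^{2} + 1} + 280\right)^{2} = \left(\sqrt{25 + 1} + 280\right)^{2} = \left(\sqrt{26} + 280\right)^{2} = \left(280 + \sqrt{26}\right)^{2}$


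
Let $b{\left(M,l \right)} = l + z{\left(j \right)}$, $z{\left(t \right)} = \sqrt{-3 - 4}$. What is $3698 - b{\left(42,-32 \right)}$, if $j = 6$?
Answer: $3730 - i \sqrt{7} \approx 3730.0 - 2.6458 i$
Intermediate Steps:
$z{\left(t \right)} = i \sqrt{7}$ ($z{\left(t \right)} = \sqrt{-7} = i \sqrt{7}$)
$b{\left(M,l \right)} = l + i \sqrt{7}$
$3698 - b{\left(42,-32 \right)} = 3698 - \left(-32 + i \sqrt{7}\right) = 3698 + \left(32 - i \sqrt{7}\right) = 3730 - i \sqrt{7}$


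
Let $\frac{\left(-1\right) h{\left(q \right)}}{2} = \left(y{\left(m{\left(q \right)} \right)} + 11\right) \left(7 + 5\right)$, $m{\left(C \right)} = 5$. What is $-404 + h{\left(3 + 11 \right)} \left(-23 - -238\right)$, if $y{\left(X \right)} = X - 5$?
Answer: $-57164$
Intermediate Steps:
$y{\left(X \right)} = -5 + X$ ($y{\left(X \right)} = X - 5 = -5 + X$)
$h{\left(q \right)} = -264$ ($h{\left(q \right)} = - 2 \left(\left(-5 + 5\right) + 11\right) \left(7 + 5\right) = - 2 \left(0 + 11\right) 12 = - 2 \cdot 11 \cdot 12 = \left(-2\right) 132 = -264$)
$-404 + h{\left(3 + 11 \right)} \left(-23 - -238\right) = -404 - 264 \left(-23 - -238\right) = -404 - 264 \left(-23 + 238\right) = -404 - 56760 = -57164$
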